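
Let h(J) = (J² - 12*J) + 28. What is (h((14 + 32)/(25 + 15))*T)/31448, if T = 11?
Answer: 68299/12579200 ≈ 0.0054295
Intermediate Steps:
h(J) = 28 + J² - 12*J
(h((14 + 32)/(25 + 15))*T)/31448 = ((28 + ((14 + 32)/(25 + 15))² - 12*(14 + 32)/(25 + 15))*11)/31448 = ((28 + (46/40)² - 552/40)*11)*(1/31448) = ((28 + (46*(1/40))² - 552/40)*11)*(1/31448) = ((28 + (23/20)² - 12*23/20)*11)*(1/31448) = ((28 + 529/400 - 69/5)*11)*(1/31448) = ((6209/400)*11)*(1/31448) = (68299/400)*(1/31448) = 68299/12579200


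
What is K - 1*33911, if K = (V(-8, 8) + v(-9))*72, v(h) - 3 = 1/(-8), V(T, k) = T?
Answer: -34280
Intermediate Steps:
v(h) = 23/8 (v(h) = 3 + 1/(-8) = 3 - 1/8 = 23/8)
K = -369 (K = (-8 + 23/8)*72 = -41/8*72 = -369)
K - 1*33911 = -369 - 1*33911 = -369 - 33911 = -34280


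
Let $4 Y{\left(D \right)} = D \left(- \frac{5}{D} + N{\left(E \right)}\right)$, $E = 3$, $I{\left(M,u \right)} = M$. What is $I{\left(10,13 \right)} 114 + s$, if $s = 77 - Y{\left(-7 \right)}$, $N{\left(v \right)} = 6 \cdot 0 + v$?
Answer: $\frac{2447}{2} \approx 1223.5$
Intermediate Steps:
$N{\left(v \right)} = v$ ($N{\left(v \right)} = 0 + v = v$)
$Y{\left(D \right)} = \frac{D \left(3 - \frac{5}{D}\right)}{4}$ ($Y{\left(D \right)} = \frac{D \left(- \frac{5}{D} + 3\right)}{4} = \frac{D \left(3 - \frac{5}{D}\right)}{4}$)
$s = \frac{167}{2}$ ($s = 77 - \left(- \frac{5}{4} + \frac{3}{4} \left(-7\right)\right) = 77 - \left(- \frac{5}{4} - \frac{21}{4}\right) = 77 - - \frac{13}{2} = 77 + \frac{13}{2} = \frac{167}{2} \approx 83.5$)
$I{\left(10,13 \right)} 114 + s = 10 \cdot 114 + \frac{167}{2} = 1140 + \frac{167}{2} = \frac{2447}{2}$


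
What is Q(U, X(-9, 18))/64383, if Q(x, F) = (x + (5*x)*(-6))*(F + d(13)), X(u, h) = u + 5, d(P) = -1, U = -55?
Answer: -725/5853 ≈ -0.12387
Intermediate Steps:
X(u, h) = 5 + u
Q(x, F) = -29*x*(-1 + F) (Q(x, F) = (x + (5*x)*(-6))*(F - 1) = (x - 30*x)*(-1 + F) = (-29*x)*(-1 + F) = -29*x*(-1 + F))
Q(U, X(-9, 18))/64383 = (29*(-55)*(1 - (5 - 9)))/64383 = (29*(-55)*(1 - 1*(-4)))*(1/64383) = (29*(-55)*(1 + 4))*(1/64383) = (29*(-55)*5)*(1/64383) = -7975*1/64383 = -725/5853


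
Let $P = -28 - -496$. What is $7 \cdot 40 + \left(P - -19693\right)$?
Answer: $20441$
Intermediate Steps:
$P = 468$ ($P = -28 + 496 = 468$)
$7 \cdot 40 + \left(P - -19693\right) = 7 \cdot 40 + \left(468 - -19693\right) = 280 + \left(468 + 19693\right) = 280 + 20161 = 20441$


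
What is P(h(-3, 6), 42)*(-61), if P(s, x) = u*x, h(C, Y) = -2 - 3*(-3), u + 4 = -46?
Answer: 128100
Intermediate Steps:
u = -50 (u = -4 - 46 = -50)
h(C, Y) = 7 (h(C, Y) = -2 + 9 = 7)
P(s, x) = -50*x
P(h(-3, 6), 42)*(-61) = -50*42*(-61) = -2100*(-61) = 128100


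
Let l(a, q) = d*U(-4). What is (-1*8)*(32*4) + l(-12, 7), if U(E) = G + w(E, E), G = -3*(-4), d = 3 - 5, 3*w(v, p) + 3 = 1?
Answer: -3140/3 ≈ -1046.7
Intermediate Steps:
w(v, p) = -⅔ (w(v, p) = -1 + (⅓)*1 = -1 + ⅓ = -⅔)
d = -2
G = 12
U(E) = 34/3 (U(E) = 12 - ⅔ = 34/3)
l(a, q) = -68/3 (l(a, q) = -2*34/3 = -68/3)
(-1*8)*(32*4) + l(-12, 7) = (-1*8)*(32*4) - 68/3 = -8*128 - 68/3 = -1024 - 68/3 = -3140/3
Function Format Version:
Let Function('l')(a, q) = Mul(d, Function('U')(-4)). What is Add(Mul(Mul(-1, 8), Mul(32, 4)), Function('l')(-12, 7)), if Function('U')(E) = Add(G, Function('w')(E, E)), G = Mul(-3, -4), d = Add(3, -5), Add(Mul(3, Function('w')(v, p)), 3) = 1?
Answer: Rational(-3140, 3) ≈ -1046.7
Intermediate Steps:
Function('w')(v, p) = Rational(-2, 3) (Function('w')(v, p) = Add(-1, Mul(Rational(1, 3), 1)) = Add(-1, Rational(1, 3)) = Rational(-2, 3))
d = -2
G = 12
Function('U')(E) = Rational(34, 3) (Function('U')(E) = Add(12, Rational(-2, 3)) = Rational(34, 3))
Function('l')(a, q) = Rational(-68, 3) (Function('l')(a, q) = Mul(-2, Rational(34, 3)) = Rational(-68, 3))
Add(Mul(Mul(-1, 8), Mul(32, 4)), Function('l')(-12, 7)) = Add(Mul(Mul(-1, 8), Mul(32, 4)), Rational(-68, 3)) = Add(Mul(-8, 128), Rational(-68, 3)) = Add(-1024, Rational(-68, 3)) = Rational(-3140, 3)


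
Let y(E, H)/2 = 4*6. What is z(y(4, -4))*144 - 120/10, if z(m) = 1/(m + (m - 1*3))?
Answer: -324/31 ≈ -10.452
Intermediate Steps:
y(E, H) = 48 (y(E, H) = 2*(4*6) = 2*24 = 48)
z(m) = 1/(-3 + 2*m) (z(m) = 1/(m + (m - 3)) = 1/(m + (-3 + m)) = 1/(-3 + 2*m))
z(y(4, -4))*144 - 120/10 = 144/(-3 + 2*48) - 120/10 = 144/(-3 + 96) - 120*⅒ = 144/93 - 12 = (1/93)*144 - 12 = 48/31 - 12 = -324/31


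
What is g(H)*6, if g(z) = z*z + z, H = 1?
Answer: 12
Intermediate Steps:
g(z) = z + z² (g(z) = z² + z = z + z²)
g(H)*6 = (1*(1 + 1))*6 = (1*2)*6 = 2*6 = 12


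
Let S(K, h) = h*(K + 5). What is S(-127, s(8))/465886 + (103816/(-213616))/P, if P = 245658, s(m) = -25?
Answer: 10000305970589/1528003565512788 ≈ 0.0065447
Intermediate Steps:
S(K, h) = h*(5 + K)
S(-127, s(8))/465886 + (103816/(-213616))/P = -25*(5 - 127)/465886 + (103816/(-213616))/245658 = -25*(-122)*(1/465886) + (103816*(-1/213616))*(1/245658) = 3050*(1/465886) - 12977/26702*1/245658 = 1525/232943 - 12977/6559559916 = 10000305970589/1528003565512788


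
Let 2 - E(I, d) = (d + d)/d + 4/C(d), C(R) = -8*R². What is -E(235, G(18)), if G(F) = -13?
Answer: -1/338 ≈ -0.0029586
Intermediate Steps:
E(I, d) = 1/(2*d²) (E(I, d) = 2 - ((d + d)/d + 4/((-8*d²))) = 2 - ((2*d)/d + 4*(-1/(8*d²))) = 2 - (2 - 1/(2*d²)) = 2 + (-2 + 1/(2*d²)) = 1/(2*d²))
-E(235, G(18)) = -1/(2*(-13)²) = -1/(2*169) = -1*1/338 = -1/338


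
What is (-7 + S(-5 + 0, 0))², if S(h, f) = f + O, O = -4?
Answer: 121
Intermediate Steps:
S(h, f) = -4 + f (S(h, f) = f - 4 = -4 + f)
(-7 + S(-5 + 0, 0))² = (-7 + (-4 + 0))² = (-7 - 4)² = (-11)² = 121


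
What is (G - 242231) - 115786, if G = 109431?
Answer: -248586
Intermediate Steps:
(G - 242231) - 115786 = (109431 - 242231) - 115786 = -132800 - 115786 = -248586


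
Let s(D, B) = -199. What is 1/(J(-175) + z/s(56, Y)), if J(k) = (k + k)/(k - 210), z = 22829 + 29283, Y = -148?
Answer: -2189/571242 ≈ -0.0038320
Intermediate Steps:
z = 52112
J(k) = 2*k/(-210 + k) (J(k) = (2*k)/(-210 + k) = 2*k/(-210 + k))
1/(J(-175) + z/s(56, Y)) = 1/(2*(-175)/(-210 - 175) + 52112/(-199)) = 1/(2*(-175)/(-385) + 52112*(-1/199)) = 1/(2*(-175)*(-1/385) - 52112/199) = 1/(10/11 - 52112/199) = 1/(-571242/2189) = -2189/571242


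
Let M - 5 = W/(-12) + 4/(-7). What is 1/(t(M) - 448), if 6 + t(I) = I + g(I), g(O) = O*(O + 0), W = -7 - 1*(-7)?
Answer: -49/21068 ≈ -0.0023258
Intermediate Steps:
W = 0 (W = -7 + 7 = 0)
g(O) = O**2 (g(O) = O*O = O**2)
M = 31/7 (M = 5 + (0/(-12) + 4/(-7)) = 5 + (0*(-1/12) + 4*(-1/7)) = 5 + (0 - 4/7) = 5 - 4/7 = 31/7 ≈ 4.4286)
t(I) = -6 + I + I**2 (t(I) = -6 + (I + I**2) = -6 + I + I**2)
1/(t(M) - 448) = 1/((-6 + 31/7 + (31/7)**2) - 448) = 1/((-6 + 31/7 + 961/49) - 448) = 1/(884/49 - 448) = 1/(-21068/49) = -49/21068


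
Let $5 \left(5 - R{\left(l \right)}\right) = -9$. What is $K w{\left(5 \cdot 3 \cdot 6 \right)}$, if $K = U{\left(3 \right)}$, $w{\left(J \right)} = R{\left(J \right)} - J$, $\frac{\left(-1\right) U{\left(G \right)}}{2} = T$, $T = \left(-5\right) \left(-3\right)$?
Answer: $2496$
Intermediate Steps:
$R{\left(l \right)} = \frac{34}{5}$ ($R{\left(l \right)} = 5 - - \frac{9}{5} = 5 + \frac{9}{5} = \frac{34}{5}$)
$T = 15$
$U{\left(G \right)} = -30$ ($U{\left(G \right)} = \left(-2\right) 15 = -30$)
$w{\left(J \right)} = \frac{34}{5} - J$
$K = -30$
$K w{\left(5 \cdot 3 \cdot 6 \right)} = - 30 \left(\frac{34}{5} - 5 \cdot 3 \cdot 6\right) = - 30 \left(\frac{34}{5} - 15 \cdot 6\right) = - 30 \left(\frac{34}{5} - 90\right) = \left(-30\right) \left(- \frac{416}{5}\right) = 2496$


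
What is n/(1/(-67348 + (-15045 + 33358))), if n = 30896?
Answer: -1514985360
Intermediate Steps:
n/(1/(-67348 + (-15045 + 33358))) = 30896/(1/(-67348 + (-15045 + 33358))) = 30896/(1/(-67348 + 18313)) = 30896/(1/(-49035)) = 30896/(-1/49035) = 30896*(-49035) = -1514985360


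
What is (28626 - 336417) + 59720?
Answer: -248071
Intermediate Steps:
(28626 - 336417) + 59720 = -307791 + 59720 = -248071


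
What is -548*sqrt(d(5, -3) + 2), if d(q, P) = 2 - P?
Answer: -548*sqrt(7) ≈ -1449.9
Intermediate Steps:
-548*sqrt(d(5, -3) + 2) = -548*sqrt((2 - 1*(-3)) + 2) = -548*sqrt((2 + 3) + 2) = -548*sqrt(5 + 2) = -548*sqrt(7)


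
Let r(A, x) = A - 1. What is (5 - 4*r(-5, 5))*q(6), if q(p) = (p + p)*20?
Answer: 6960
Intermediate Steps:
q(p) = 40*p (q(p) = (2*p)*20 = 40*p)
r(A, x) = -1 + A
(5 - 4*r(-5, 5))*q(6) = (5 - 4*(-1 - 5))*(40*6) = (5 - 4*(-6))*240 = (5 + 24)*240 = 29*240 = 6960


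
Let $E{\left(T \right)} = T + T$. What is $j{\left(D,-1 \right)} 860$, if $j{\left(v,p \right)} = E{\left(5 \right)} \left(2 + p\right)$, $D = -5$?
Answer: $8600$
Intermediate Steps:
$E{\left(T \right)} = 2 T$
$j{\left(v,p \right)} = 20 + 10 p$ ($j{\left(v,p \right)} = 2 \cdot 5 \left(2 + p\right) = 10 \left(2 + p\right) = 20 + 10 p$)
$j{\left(D,-1 \right)} 860 = \left(20 + 10 \left(-1\right)\right) 860 = \left(20 - 10\right) 860 = 10 \cdot 860 = 8600$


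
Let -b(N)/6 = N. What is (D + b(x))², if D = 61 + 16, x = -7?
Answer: 14161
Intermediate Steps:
b(N) = -6*N
D = 77
(D + b(x))² = (77 - 6*(-7))² = (77 + 42)² = 119² = 14161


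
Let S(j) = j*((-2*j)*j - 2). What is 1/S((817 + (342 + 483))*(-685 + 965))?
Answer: -1/194367454949271520 ≈ -5.1449e-18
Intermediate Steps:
S(j) = j*(-2 - 2*j²) (S(j) = j*(-2*j² - 2) = j*(-2 - 2*j²))
1/S((817 + (342 + 483))*(-685 + 965)) = 1/(-2*(817 + (342 + 483))*(-685 + 965)*(1 + ((817 + (342 + 483))*(-685 + 965))²)) = 1/(-2*(817 + 825)*280*(1 + ((817 + 825)*280)²)) = 1/(-2*1642*280*(1 + (1642*280)²)) = 1/(-2*459760*(1 + 459760²)) = 1/(-2*459760*(1 + 211379257600)) = 1/(-2*459760*211379257601) = 1/(-194367454949271520) = -1/194367454949271520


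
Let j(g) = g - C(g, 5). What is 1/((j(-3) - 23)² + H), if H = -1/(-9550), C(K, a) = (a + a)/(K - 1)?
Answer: 19100/10547977 ≈ 0.0018108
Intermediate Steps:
C(K, a) = 2*a/(-1 + K) (C(K, a) = (2*a)/(-1 + K) = 2*a/(-1 + K))
j(g) = g - 10/(-1 + g) (j(g) = g - 2*5/(-1 + g) = g - 10/(-1 + g))
H = 1/9550 (H = -1*(-1/9550) = 1/9550 ≈ 0.00010471)
1/((j(-3) - 23)² + H) = 1/(((-10 - 3*(-1 - 3))/(-1 - 3) - 23)² + 1/9550) = 1/(((-10 - 3*(-4))/(-4) - 23)² + 1/9550) = 1/((-(-10 + 12)/4 - 23)² + 1/9550) = 1/((-¼*2 - 23)² + 1/9550) = 1/((-½ - 23)² + 1/9550) = 1/((-47/2)² + 1/9550) = 1/(2209/4 + 1/9550) = 1/(10547977/19100) = 19100/10547977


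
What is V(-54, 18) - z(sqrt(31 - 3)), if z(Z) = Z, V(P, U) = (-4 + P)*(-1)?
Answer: 58 - 2*sqrt(7) ≈ 52.708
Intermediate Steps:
V(P, U) = 4 - P
V(-54, 18) - z(sqrt(31 - 3)) = (4 - 1*(-54)) - sqrt(31 - 3) = (4 + 54) - sqrt(28) = 58 - 2*sqrt(7)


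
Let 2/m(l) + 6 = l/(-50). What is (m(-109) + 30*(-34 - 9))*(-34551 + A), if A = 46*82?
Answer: 7586715710/191 ≈ 3.9721e+7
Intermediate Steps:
m(l) = 2/(-6 - l/50) (m(l) = 2/(-6 + l/(-50)) = 2/(-6 + l*(-1/50)) = 2/(-6 - l/50))
A = 3772
(m(-109) + 30*(-34 - 9))*(-34551 + A) = (-100/(300 - 109) + 30*(-34 - 9))*(-34551 + 3772) = (-100/191 + 30*(-43))*(-30779) = (-100*1/191 - 1290)*(-30779) = (-100/191 - 1290)*(-30779) = -246490/191*(-30779) = 7586715710/191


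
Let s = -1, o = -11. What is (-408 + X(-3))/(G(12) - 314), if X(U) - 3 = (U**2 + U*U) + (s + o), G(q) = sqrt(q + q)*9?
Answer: 62643/48326 + 3591*sqrt(6)/48326 ≈ 1.4783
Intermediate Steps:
G(q) = 9*sqrt(2)*sqrt(q) (G(q) = sqrt(2*q)*9 = (sqrt(2)*sqrt(q))*9 = 9*sqrt(2)*sqrt(q))
X(U) = -9 + 2*U**2 (X(U) = 3 + ((U**2 + U*U) + (-1 - 11)) = 3 + ((U**2 + U**2) - 12) = 3 + (2*U**2 - 12) = 3 + (-12 + 2*U**2) = -9 + 2*U**2)
(-408 + X(-3))/(G(12) - 314) = (-408 + (-9 + 2*(-3)**2))/(9*sqrt(2)*sqrt(12) - 314) = (-408 + (-9 + 2*9))/(9*sqrt(2)*(2*sqrt(3)) - 314) = (-408 + (-9 + 18))/(18*sqrt(6) - 314) = (-408 + 9)/(-314 + 18*sqrt(6)) = -399/(-314 + 18*sqrt(6))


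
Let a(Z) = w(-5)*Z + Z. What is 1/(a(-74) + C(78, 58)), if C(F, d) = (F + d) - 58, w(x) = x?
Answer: 1/374 ≈ 0.0026738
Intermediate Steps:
C(F, d) = -58 + F + d
a(Z) = -4*Z (a(Z) = -5*Z + Z = -4*Z)
1/(a(-74) + C(78, 58)) = 1/(-4*(-74) + (-58 + 78 + 58)) = 1/(296 + 78) = 1/374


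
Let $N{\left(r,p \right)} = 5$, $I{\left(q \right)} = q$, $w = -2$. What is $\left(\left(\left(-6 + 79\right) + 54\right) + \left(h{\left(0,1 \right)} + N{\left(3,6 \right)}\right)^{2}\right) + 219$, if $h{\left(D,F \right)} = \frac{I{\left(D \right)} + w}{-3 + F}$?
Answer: $382$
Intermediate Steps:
$h{\left(D,F \right)} = \frac{-2 + D}{-3 + F}$ ($h{\left(D,F \right)} = \frac{D - 2}{-3 + F} = \frac{-2 + D}{-3 + F}$)
$\left(\left(\left(-6 + 79\right) + 54\right) + \left(h{\left(0,1 \right)} + N{\left(3,6 \right)}\right)^{2}\right) + 219 = \left(\left(\left(-6 + 79\right) + 54\right) + \left(\frac{-2 + 0}{-3 + 1} + 5\right)^{2}\right) + 219 = \left(\left(73 + 54\right) + \left(\frac{1}{-2} \left(-2\right) + 5\right)^{2}\right) + 219 = \left(127 + \left(\left(- \frac{1}{2}\right) \left(-2\right) + 5\right)^{2}\right) + 219 = \left(127 + \left(1 + 5\right)^{2}\right) + 219 = \left(127 + 6^{2}\right) + 219 = \left(127 + 36\right) + 219 = 163 + 219 = 382$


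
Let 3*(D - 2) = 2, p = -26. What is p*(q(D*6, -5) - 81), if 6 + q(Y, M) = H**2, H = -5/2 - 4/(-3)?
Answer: 40079/18 ≈ 2226.6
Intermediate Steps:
H = -7/6 (H = -5*1/2 - 4*(-1/3) = -5/2 + 4/3 = -7/6 ≈ -1.1667)
D = 8/3 (D = 2 + (1/3)*2 = 2 + 2/3 = 8/3 ≈ 2.6667)
q(Y, M) = -167/36 (q(Y, M) = -6 + (-7/6)**2 = -6 + 49/36 = -167/36)
p*(q(D*6, -5) - 81) = -26*(-167/36 - 81) = -26*(-3083/36) = 40079/18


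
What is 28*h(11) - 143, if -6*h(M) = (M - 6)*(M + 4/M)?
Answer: -13469/33 ≈ -408.15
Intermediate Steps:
h(M) = -(-6 + M)*(M + 4/M)/6 (h(M) = -(M - 6)*(M + 4/M)/6 = -(-6 + M)*(M + 4/M)/6)
28*h(11) - 143 = 28*(-2/3 + 11 + 4/11 - 1/6*11**2) - 143 = 28*(-2/3 + 11 + 4*(1/11) - 1/6*121) - 143 = 28*(-2/3 + 11 + 4/11 - 121/6) - 143 = 28*(-625/66) - 143 = -8750/33 - 143 = -13469/33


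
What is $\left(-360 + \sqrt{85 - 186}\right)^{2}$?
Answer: $\left(360 - i \sqrt{101}\right)^{2} \approx 1.295 \cdot 10^{5} - 7235.9 i$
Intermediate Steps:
$\left(-360 + \sqrt{85 - 186}\right)^{2} = \left(-360 + \sqrt{-101}\right)^{2} = \left(-360 + i \sqrt{101}\right)^{2}$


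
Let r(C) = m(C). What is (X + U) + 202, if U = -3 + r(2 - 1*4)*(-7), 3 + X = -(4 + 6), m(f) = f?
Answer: 200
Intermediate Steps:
X = -13 (X = -3 - (4 + 6) = -3 - 1*10 = -3 - 10 = -13)
r(C) = C
U = 11 (U = -3 + (2 - 1*4)*(-7) = -3 + (2 - 4)*(-7) = -3 - 2*(-7) = -3 + 14 = 11)
(X + U) + 202 = (-13 + 11) + 202 = -2 + 202 = 200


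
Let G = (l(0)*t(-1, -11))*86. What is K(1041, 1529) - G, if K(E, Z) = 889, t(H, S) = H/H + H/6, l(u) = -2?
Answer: 3097/3 ≈ 1032.3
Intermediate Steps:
t(H, S) = 1 + H/6 (t(H, S) = 1 + H*(⅙) = 1 + H/6)
G = -430/3 (G = -2*(1 + (⅙)*(-1))*86 = -2*(1 - ⅙)*86 = -2*⅚*86 = -5/3*86 = -430/3 ≈ -143.33)
K(1041, 1529) - G = 889 - 1*(-430/3) = 889 + 430/3 = 3097/3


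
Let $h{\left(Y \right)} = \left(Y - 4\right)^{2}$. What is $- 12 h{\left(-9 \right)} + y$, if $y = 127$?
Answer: $-1901$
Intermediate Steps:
$h{\left(Y \right)} = \left(-4 + Y\right)^{2}$
$- 12 h{\left(-9 \right)} + y = - 12 \left(-4 - 9\right)^{2} + 127 = - 12 \left(-13\right)^{2} + 127 = \left(-12\right) 169 + 127 = -2028 + 127 = -1901$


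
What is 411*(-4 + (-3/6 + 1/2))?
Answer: -1644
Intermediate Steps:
411*(-4 + (-3/6 + 1/2)) = 411*(-4 + (-3*1/6 + 1*(1/2))) = 411*(-4 + (-1/2 + 1/2)) = 411*(-4 + 0) = 411*(-4) = -1644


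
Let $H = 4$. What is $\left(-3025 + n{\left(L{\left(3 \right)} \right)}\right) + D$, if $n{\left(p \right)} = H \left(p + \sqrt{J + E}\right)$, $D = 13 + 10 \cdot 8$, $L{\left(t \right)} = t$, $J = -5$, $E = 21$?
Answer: $-2904$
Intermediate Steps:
$D = 93$ ($D = 13 + 80 = 93$)
$n{\left(p \right)} = 16 + 4 p$ ($n{\left(p \right)} = 4 \left(p + \sqrt{-5 + 21}\right) = 4 \left(p + \sqrt{16}\right) = 4 \left(p + 4\right) = 4 \left(4 + p\right) = 16 + 4 p$)
$\left(-3025 + n{\left(L{\left(3 \right)} \right)}\right) + D = \left(-3025 + \left(16 + 4 \cdot 3\right)\right) + 93 = \left(-3025 + \left(16 + 12\right)\right) + 93 = \left(-3025 + 28\right) + 93 = -2997 + 93 = -2904$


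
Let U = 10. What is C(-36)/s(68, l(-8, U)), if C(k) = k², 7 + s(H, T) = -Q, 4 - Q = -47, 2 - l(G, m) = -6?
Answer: -648/29 ≈ -22.345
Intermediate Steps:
l(G, m) = 8 (l(G, m) = 2 - 1*(-6) = 2 + 6 = 8)
Q = 51 (Q = 4 - 1*(-47) = 4 + 47 = 51)
s(H, T) = -58 (s(H, T) = -7 - 1*51 = -7 - 51 = -58)
C(-36)/s(68, l(-8, U)) = (-36)²/(-58) = 1296*(-1/58) = -648/29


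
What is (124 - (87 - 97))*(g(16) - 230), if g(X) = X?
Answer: -28676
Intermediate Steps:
(124 - (87 - 97))*(g(16) - 230) = (124 - (87 - 97))*(16 - 230) = (124 - 1*(-10))*(-214) = (124 + 10)*(-214) = 134*(-214) = -28676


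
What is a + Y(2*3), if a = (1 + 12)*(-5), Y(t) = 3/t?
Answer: -129/2 ≈ -64.500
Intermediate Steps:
a = -65 (a = 13*(-5) = -65)
a + Y(2*3) = -65 + 3/((2*3)) = -65 + 3/6 = -65 + 3*(⅙) = -65 + ½ = -129/2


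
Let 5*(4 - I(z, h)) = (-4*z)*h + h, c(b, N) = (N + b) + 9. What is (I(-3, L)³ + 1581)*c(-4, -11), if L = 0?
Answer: -9870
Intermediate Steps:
c(b, N) = 9 + N + b
I(z, h) = 4 - h/5 + 4*h*z/5 (I(z, h) = 4 - ((-4*z)*h + h)/5 = 4 - (-4*h*z + h)/5 = 4 - (h - 4*h*z)/5 = 4 + (-h/5 + 4*h*z/5) = 4 - h/5 + 4*h*z/5)
(I(-3, L)³ + 1581)*c(-4, -11) = ((4 - ⅕*0 + (⅘)*0*(-3))³ + 1581)*(9 - 11 - 4) = ((4 + 0 + 0)³ + 1581)*(-6) = (4³ + 1581)*(-6) = (64 + 1581)*(-6) = 1645*(-6) = -9870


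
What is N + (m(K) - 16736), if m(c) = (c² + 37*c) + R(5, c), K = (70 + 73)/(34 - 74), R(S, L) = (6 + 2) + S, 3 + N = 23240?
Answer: 10231209/1600 ≈ 6394.5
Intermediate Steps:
N = 23237 (N = -3 + 23240 = 23237)
R(S, L) = 8 + S
K = -143/40 (K = 143/(-40) = 143*(-1/40) = -143/40 ≈ -3.5750)
m(c) = 13 + c² + 37*c (m(c) = (c² + 37*c) + (8 + 5) = (c² + 37*c) + 13 = 13 + c² + 37*c)
N + (m(K) - 16736) = 23237 + ((13 + (-143/40)² + 37*(-143/40)) - 16736) = 23237 + ((13 + 20449/1600 - 5291/40) - 16736) = 23237 + (-170391/1600 - 16736) = 23237 - 26947991/1600 = 10231209/1600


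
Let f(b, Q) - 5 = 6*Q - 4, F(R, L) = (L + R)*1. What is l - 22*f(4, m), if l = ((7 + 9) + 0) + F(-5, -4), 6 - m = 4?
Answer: -279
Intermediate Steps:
m = 2 (m = 6 - 1*4 = 6 - 4 = 2)
F(R, L) = L + R
f(b, Q) = 1 + 6*Q (f(b, Q) = 5 + (6*Q - 4) = 5 + (-4 + 6*Q) = 1 + 6*Q)
l = 7 (l = ((7 + 9) + 0) + (-4 - 5) = (16 + 0) - 9 = 16 - 9 = 7)
l - 22*f(4, m) = 7 - 22*(1 + 6*2) = 7 - 22*(1 + 12) = 7 - 22*13 = 7 - 286 = -279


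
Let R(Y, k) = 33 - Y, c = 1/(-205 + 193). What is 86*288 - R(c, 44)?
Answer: 296819/12 ≈ 24735.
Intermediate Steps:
c = -1/12 (c = 1/(-12) = -1/12 ≈ -0.083333)
86*288 - R(c, 44) = 86*288 - (33 - 1*(-1/12)) = 24768 - (33 + 1/12) = 24768 - 1*397/12 = 24768 - 397/12 = 296819/12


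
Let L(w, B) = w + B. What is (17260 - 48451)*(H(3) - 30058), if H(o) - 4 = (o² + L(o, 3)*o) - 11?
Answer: 936915258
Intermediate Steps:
L(w, B) = B + w
H(o) = -7 + o² + o*(3 + o) (H(o) = 4 + ((o² + (3 + o)*o) - 11) = 4 + ((o² + o*(3 + o)) - 11) = 4 + (-11 + o² + o*(3 + o)) = -7 + o² + o*(3 + o))
(17260 - 48451)*(H(3) - 30058) = (17260 - 48451)*((-7 + 3² + 3*(3 + 3)) - 30058) = -31191*((-7 + 9 + 3*6) - 30058) = -31191*((-7 + 9 + 18) - 30058) = -31191*(20 - 30058) = -31191*(-30038) = 936915258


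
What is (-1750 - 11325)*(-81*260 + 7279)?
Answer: 180186575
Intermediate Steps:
(-1750 - 11325)*(-81*260 + 7279) = -13075*(-21060 + 7279) = -13075*(-13781) = 180186575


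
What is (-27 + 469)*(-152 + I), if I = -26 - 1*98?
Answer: -121992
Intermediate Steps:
I = -124 (I = -26 - 98 = -124)
(-27 + 469)*(-152 + I) = (-27 + 469)*(-152 - 124) = 442*(-276) = -121992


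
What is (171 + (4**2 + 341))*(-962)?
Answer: -507936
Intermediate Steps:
(171 + (4**2 + 341))*(-962) = (171 + (16 + 341))*(-962) = (171 + 357)*(-962) = 528*(-962) = -507936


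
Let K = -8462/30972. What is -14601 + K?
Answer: -226115317/15486 ≈ -14601.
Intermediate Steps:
K = -4231/15486 (K = -8462*1/30972 = -4231/15486 ≈ -0.27321)
-14601 + K = -14601 - 4231/15486 = -226115317/15486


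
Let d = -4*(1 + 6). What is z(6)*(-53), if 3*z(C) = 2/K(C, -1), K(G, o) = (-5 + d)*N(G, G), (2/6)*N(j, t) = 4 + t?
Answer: 53/1485 ≈ 0.035690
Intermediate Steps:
N(j, t) = 12 + 3*t (N(j, t) = 3*(4 + t) = 12 + 3*t)
d = -28 (d = -4*7 = -28)
K(G, o) = -396 - 99*G (K(G, o) = (-5 - 28)*(12 + 3*G) = -33*(12 + 3*G) = -396 - 99*G)
z(C) = 2/(3*(-396 - 99*C)) (z(C) = (2/(-396 - 99*C))/3 = 2/(3*(-396 - 99*C)))
z(6)*(-53) = -2/(1188 + 297*6)*(-53) = -2/(1188 + 1782)*(-53) = -2/2970*(-53) = -2*1/2970*(-53) = -1/1485*(-53) = 53/1485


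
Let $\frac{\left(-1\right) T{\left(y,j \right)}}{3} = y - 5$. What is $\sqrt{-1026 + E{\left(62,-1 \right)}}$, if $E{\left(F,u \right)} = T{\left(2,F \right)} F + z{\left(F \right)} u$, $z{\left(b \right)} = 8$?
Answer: $2 i \sqrt{119} \approx 21.817 i$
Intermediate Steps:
$T{\left(y,j \right)} = 15 - 3 y$ ($T{\left(y,j \right)} = - 3 \left(y - 5\right) = - 3 \left(-5 + y\right) = 15 - 3 y$)
$E{\left(F,u \right)} = 8 u + 9 F$ ($E{\left(F,u \right)} = \left(15 - 6\right) F + 8 u = 9 F + 8 u = 8 u + 9 F$)
$\sqrt{-1026 + E{\left(62,-1 \right)}} = \sqrt{-1026 + \left(8 \left(-1\right) + 9 \cdot 62\right)} = \sqrt{-1026 + \left(-8 + 558\right)} = \sqrt{-1026 + 550} = \sqrt{-476} = 2 i \sqrt{119}$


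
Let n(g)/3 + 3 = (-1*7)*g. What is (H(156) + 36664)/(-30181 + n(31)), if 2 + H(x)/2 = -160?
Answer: -36340/30841 ≈ -1.1783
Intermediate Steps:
n(g) = -9 - 21*g (n(g) = -9 + 3*((-1*7)*g) = -9 + 3*(-7*g) = -9 - 21*g)
H(x) = -324 (H(x) = -4 + 2*(-160) = -4 - 320 = -324)
(H(156) + 36664)/(-30181 + n(31)) = (-324 + 36664)/(-30181 + (-9 - 21*31)) = 36340/(-30181 + (-9 - 651)) = 36340/(-30181 - 660) = 36340/(-30841) = 36340*(-1/30841) = -36340/30841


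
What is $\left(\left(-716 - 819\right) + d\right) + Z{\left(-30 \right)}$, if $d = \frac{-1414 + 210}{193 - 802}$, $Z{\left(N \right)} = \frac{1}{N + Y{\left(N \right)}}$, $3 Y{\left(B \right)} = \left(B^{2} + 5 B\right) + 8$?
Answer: $- \frac{89092903}{58116} \approx -1533.0$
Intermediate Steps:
$Y{\left(B \right)} = \frac{8}{3} + \frac{B^{2}}{3} + \frac{5 B}{3}$ ($Y{\left(B \right)} = \frac{\left(B^{2} + 5 B\right) + 8}{3} = \frac{8 + B^{2} + 5 B}{3} = \frac{8}{3} + \frac{B^{2}}{3} + \frac{5 B}{3}$)
$Z{\left(N \right)} = \frac{1}{\frac{8}{3} + \frac{N^{2}}{3} + \frac{8 N}{3}}$ ($Z{\left(N \right)} = \frac{1}{N + \left(\frac{8}{3} + \frac{N^{2}}{3} + \frac{5 N}{3}\right)} = \frac{1}{\frac{8}{3} + \frac{N^{2}}{3} + \frac{8 N}{3}}$)
$d = \frac{172}{87}$ ($d = - \frac{1204}{-609} = \left(-1204\right) \left(- \frac{1}{609}\right) = \frac{172}{87} \approx 1.977$)
$\left(\left(-716 - 819\right) + d\right) + Z{\left(-30 \right)} = \left(\left(-716 - 819\right) + \frac{172}{87}\right) + \frac{3}{8 + \left(-30\right)^{2} + 8 \left(-30\right)} = \left(\left(-716 - 819\right) + \frac{172}{87}\right) + \frac{3}{8 + 900 - 240} = \left(-1535 + \frac{172}{87}\right) + \frac{3}{668} = - \frac{133373}{87} + 3 \cdot \frac{1}{668} = - \frac{133373}{87} + \frac{3}{668} = - \frac{89092903}{58116}$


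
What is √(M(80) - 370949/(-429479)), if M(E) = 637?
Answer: 4*√7353460843343/429479 ≈ 25.256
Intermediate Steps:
√(M(80) - 370949/(-429479)) = √(637 - 370949/(-429479)) = √(637 - 370949*(-1/429479)) = √(637 + 370949/429479) = √(273949072/429479) = 4*√7353460843343/429479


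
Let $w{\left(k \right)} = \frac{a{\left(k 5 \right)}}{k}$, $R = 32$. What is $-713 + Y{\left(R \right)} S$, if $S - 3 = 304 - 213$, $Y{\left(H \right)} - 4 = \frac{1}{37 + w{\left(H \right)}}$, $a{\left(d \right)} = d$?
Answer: $- \frac{7030}{21} \approx -334.76$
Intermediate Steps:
$w{\left(k \right)} = 5$ ($w{\left(k \right)} = \frac{k 5}{k} = \frac{5 k}{k} = 5$)
$Y{\left(H \right)} = \frac{169}{42}$ ($Y{\left(H \right)} = 4 + \frac{1}{37 + 5} = 4 + \frac{1}{42} = \frac{169}{42}$)
$S = 94$ ($S = 3 + \left(304 - 213\right) = 3 + 91 = 94$)
$-713 + Y{\left(R \right)} S = -713 + \frac{169}{42} \cdot 94 = -713 + \frac{7943}{21} = - \frac{7030}{21}$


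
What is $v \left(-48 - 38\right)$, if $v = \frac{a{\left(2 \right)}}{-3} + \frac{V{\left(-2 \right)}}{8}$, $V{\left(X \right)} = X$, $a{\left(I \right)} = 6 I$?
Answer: $\frac{731}{2} \approx 365.5$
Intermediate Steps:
$v = - \frac{17}{4}$ ($v = \frac{6 \cdot 2}{-3} - \frac{2}{8} = 12 \left(- \frac{1}{3}\right) - \frac{1}{4} = -4 - \frac{1}{4} = - \frac{17}{4} \approx -4.25$)
$v \left(-48 - 38\right) = - \frac{17 \left(-48 - 38\right)}{4} = \left(- \frac{17}{4}\right) \left(-86\right) = \frac{731}{2}$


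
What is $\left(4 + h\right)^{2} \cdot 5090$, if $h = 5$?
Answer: $412290$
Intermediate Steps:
$\left(4 + h\right)^{2} \cdot 5090 = \left(4 + 5\right)^{2} \cdot 5090 = 9^{2} \cdot 5090 = 81 \cdot 5090 = 412290$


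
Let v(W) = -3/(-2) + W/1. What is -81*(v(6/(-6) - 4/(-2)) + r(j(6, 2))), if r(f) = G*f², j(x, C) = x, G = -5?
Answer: 28755/2 ≈ 14378.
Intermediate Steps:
r(f) = -5*f²
v(W) = 3/2 + W (v(W) = -3*(-½) + W*1 = 3/2 + W)
-81*(v(6/(-6) - 4/(-2)) + r(j(6, 2))) = -81*((3/2 + (6/(-6) - 4/(-2))) - 5*6²) = -81*((3/2 + (6*(-⅙) - 4*(-½))) - 5*36) = -81*((3/2 + (-1 + 2)) - 180) = -81*((3/2 + 1) - 180) = -81*(5/2 - 180) = -81*(-355/2) = 28755/2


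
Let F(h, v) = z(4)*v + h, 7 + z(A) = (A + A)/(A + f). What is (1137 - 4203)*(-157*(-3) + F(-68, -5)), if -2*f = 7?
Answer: -1097628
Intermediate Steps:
f = -7/2 (f = -½*7 = -7/2 ≈ -3.5000)
z(A) = -7 + 2*A/(-7/2 + A) (z(A) = -7 + (A + A)/(A - 7/2) = -7 + (2*A)/(-7/2 + A) = -7 + 2*A/(-7/2 + A))
F(h, v) = h + 9*v (F(h, v) = ((49 - 10*4)/(-7 + 2*4))*v + h = ((49 - 40)/(-7 + 8))*v + h = (9/1)*v + h = (1*9)*v + h = 9*v + h = h + 9*v)
(1137 - 4203)*(-157*(-3) + F(-68, -5)) = (1137 - 4203)*(-157*(-3) + (-68 + 9*(-5))) = -3066*(471 + (-68 - 45)) = -3066*(471 - 113) = -3066*358 = -1097628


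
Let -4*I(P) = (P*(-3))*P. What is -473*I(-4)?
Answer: -5676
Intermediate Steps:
I(P) = 3*P**2/4 (I(P) = -P*(-3)*P/4 = -(-3*P)*P/4 = -(-3)*P**2/4 = 3*P**2/4)
-473*I(-4) = -1419*(-4)**2/4 = -1419*16/4 = -473*12 = -5676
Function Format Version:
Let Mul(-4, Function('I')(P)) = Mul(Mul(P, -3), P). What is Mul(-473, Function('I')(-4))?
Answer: -5676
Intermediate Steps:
Function('I')(P) = Mul(Rational(3, 4), Pow(P, 2)) (Function('I')(P) = Mul(Rational(-1, 4), Mul(Mul(P, -3), P)) = Mul(Rational(-1, 4), Mul(Mul(-3, P), P)) = Mul(Rational(-1, 4), Mul(-3, Pow(P, 2))) = Mul(Rational(3, 4), Pow(P, 2)))
Mul(-473, Function('I')(-4)) = Mul(-473, Mul(Rational(3, 4), Pow(-4, 2))) = Mul(-473, Mul(Rational(3, 4), 16)) = Mul(-473, 12) = -5676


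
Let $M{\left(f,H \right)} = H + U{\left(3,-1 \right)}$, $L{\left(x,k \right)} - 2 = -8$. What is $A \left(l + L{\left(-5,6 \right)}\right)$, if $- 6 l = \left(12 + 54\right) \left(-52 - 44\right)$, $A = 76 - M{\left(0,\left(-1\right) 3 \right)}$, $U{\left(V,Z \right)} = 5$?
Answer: $77700$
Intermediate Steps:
$L{\left(x,k \right)} = -6$ ($L{\left(x,k \right)} = 2 - 8 = -6$)
$M{\left(f,H \right)} = 5 + H$ ($M{\left(f,H \right)} = H + 5 = 5 + H$)
$A = 74$ ($A = 76 - \left(5 - 3\right) = 76 - 2 = 74$)
$l = 1056$ ($l = - \frac{\left(12 + 54\right) \left(-52 - 44\right)}{6} = - \frac{66 \left(-96\right)}{6} = \left(- \frac{1}{6}\right) \left(-6336\right) = 1056$)
$A \left(l + L{\left(-5,6 \right)}\right) = 74 \left(1056 - 6\right) = 74 \cdot 1050 = 77700$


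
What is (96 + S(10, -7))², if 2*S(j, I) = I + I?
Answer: 7921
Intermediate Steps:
S(j, I) = I (S(j, I) = (I + I)/2 = (2*I)/2 = I)
(96 + S(10, -7))² = (96 - 7)² = 89² = 7921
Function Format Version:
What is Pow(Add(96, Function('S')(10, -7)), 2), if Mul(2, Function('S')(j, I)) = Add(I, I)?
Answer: 7921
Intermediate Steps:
Function('S')(j, I) = I (Function('S')(j, I) = Mul(Rational(1, 2), Add(I, I)) = Mul(Rational(1, 2), Mul(2, I)) = I)
Pow(Add(96, Function('S')(10, -7)), 2) = Pow(Add(96, -7), 2) = Pow(89, 2) = 7921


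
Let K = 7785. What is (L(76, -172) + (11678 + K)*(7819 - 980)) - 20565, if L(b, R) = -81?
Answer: 133086811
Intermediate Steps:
(L(76, -172) + (11678 + K)*(7819 - 980)) - 20565 = (-81 + (11678 + 7785)*(7819 - 980)) - 20565 = (-81 + 19463*6839) - 20565 = (-81 + 133107457) - 20565 = 133107376 - 20565 = 133086811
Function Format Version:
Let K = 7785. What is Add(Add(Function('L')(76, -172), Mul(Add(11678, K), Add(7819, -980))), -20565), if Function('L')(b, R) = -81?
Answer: 133086811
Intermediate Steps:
Add(Add(Function('L')(76, -172), Mul(Add(11678, K), Add(7819, -980))), -20565) = Add(Add(-81, Mul(Add(11678, 7785), Add(7819, -980))), -20565) = Add(Add(-81, Mul(19463, 6839)), -20565) = Add(Add(-81, 133107457), -20565) = Add(133107376, -20565) = 133086811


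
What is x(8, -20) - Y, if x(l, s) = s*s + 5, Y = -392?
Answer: 797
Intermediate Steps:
x(l, s) = 5 + s² (x(l, s) = s² + 5 = 5 + s²)
x(8, -20) - Y = (5 + (-20)²) - 1*(-392) = (5 + 400) + 392 = 405 + 392 = 797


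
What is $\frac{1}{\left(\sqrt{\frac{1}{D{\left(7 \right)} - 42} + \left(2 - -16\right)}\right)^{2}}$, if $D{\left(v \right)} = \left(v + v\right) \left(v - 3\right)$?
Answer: $\frac{14}{253} \approx 0.055336$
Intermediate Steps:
$D{\left(v \right)} = 2 v \left(-3 + v\right)$
$\frac{1}{\left(\sqrt{\frac{1}{D{\left(7 \right)} - 42} + \left(2 - -16\right)}\right)^{2}} = \frac{1}{\left(\sqrt{\frac{1}{2 \cdot 7 \left(-3 + 7\right) - 42} + \left(2 - -16\right)}\right)^{2}} = \frac{1}{\left(\sqrt{\frac{1}{2 \cdot 7 \cdot 4 - 42} + \left(2 + 16\right)}\right)^{2}} = \frac{1}{\left(\sqrt{\frac{1}{56 - 42} + 18}\right)^{2}} = \frac{1}{\left(\sqrt{\frac{1}{14} + 18}\right)^{2}} = \frac{1}{\left(\sqrt{\frac{253}{14}}\right)^{2}} = \frac{1}{\left(\frac{\sqrt{3542}}{14}\right)^{2}} = \frac{1}{\frac{253}{14}} = \frac{14}{253}$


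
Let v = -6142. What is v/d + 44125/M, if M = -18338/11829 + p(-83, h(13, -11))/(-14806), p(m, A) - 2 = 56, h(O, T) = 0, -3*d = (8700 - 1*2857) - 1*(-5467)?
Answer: -1456655751343454/51309419135 ≈ -28390.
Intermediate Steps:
d = -3770 (d = -((8700 - 1*2857) - 1*(-5467))/3 = -((8700 - 2857) + 5467)/3 = -(5843 + 5467)/3 = -1/3*11310 = -3770)
p(m, A) = 58 (p(m, A) = 2 + 56 = 58)
M = -136099255/87570087 (M = -18338/11829 + 58/(-14806) = -18338*1/11829 + 58*(-1/14806) = -18338/11829 - 29/7403 = -136099255/87570087 ≈ -1.5542)
v/d + 44125/M = -6142/(-3770) + 44125/(-136099255/87570087) = -6142*(-1/3770) + 44125*(-87570087/136099255) = 3071/1885 - 772806017775/27219851 = -1456655751343454/51309419135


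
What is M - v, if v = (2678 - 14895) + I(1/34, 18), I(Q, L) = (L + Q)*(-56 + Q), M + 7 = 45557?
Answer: 67945191/1156 ≈ 58776.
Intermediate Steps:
M = 45550 (M = -7 + 45557 = 45550)
I(Q, L) = (-56 + Q)*(L + Q)
v = -15289391/1156 (v = (2678 - 14895) + ((1/34)² - 56*18 - 56/34 + 18*(1/34)) = -12217 + ((1*(1/34))² - 1008 - 56/34 + 18*(1*(1/34))) = -12217 + ((1/34)² - 1008 - 56*1/34 + 18*(1/34)) = -12217 + (1/1156 - 1008 - 28/17 + 9/17) = -12217 - 1166539/1156 = -15289391/1156 ≈ -13226.)
M - v = 45550 - 1*(-15289391/1156) = 45550 + 15289391/1156 = 67945191/1156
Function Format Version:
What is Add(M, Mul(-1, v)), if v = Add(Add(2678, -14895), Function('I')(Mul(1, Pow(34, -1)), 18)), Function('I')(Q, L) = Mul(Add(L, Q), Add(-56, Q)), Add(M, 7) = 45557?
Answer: Rational(67945191, 1156) ≈ 58776.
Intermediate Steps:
M = 45550 (M = Add(-7, 45557) = 45550)
Function('I')(Q, L) = Mul(Add(-56, Q), Add(L, Q))
v = Rational(-15289391, 1156) (v = Add(Add(2678, -14895), Add(Pow(Mul(1, Pow(34, -1)), 2), Mul(-56, 18), Mul(-56, Mul(1, Pow(34, -1))), Mul(18, Mul(1, Pow(34, -1))))) = Add(-12217, Add(Pow(Mul(1, Rational(1, 34)), 2), -1008, Mul(-56, Mul(1, Rational(1, 34))), Mul(18, Mul(1, Rational(1, 34))))) = Add(-12217, Add(Pow(Rational(1, 34), 2), -1008, Mul(-56, Rational(1, 34)), Mul(18, Rational(1, 34)))) = Add(-12217, Add(Rational(1, 1156), -1008, Rational(-28, 17), Rational(9, 17))) = Add(-12217, Rational(-1166539, 1156)) = Rational(-15289391, 1156) ≈ -13226.)
Add(M, Mul(-1, v)) = Add(45550, Mul(-1, Rational(-15289391, 1156))) = Add(45550, Rational(15289391, 1156)) = Rational(67945191, 1156)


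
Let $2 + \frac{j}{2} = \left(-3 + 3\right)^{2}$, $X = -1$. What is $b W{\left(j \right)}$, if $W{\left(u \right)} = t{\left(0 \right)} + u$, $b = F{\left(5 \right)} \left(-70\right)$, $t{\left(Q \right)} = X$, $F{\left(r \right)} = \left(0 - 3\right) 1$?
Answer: $-1050$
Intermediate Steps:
$F{\left(r \right)} = -3$ ($F{\left(r \right)} = \left(-3\right) 1 = -3$)
$t{\left(Q \right)} = -1$
$j = -4$ ($j = -4 + 2 \left(-3 + 3\right)^{2} = -4 + 2 \cdot 0^{2} = -4 + 2 \cdot 0 = -4 + 0 = -4$)
$b = 210$ ($b = \left(-3\right) \left(-70\right) = 210$)
$W{\left(u \right)} = -1 + u$
$b W{\left(j \right)} = 210 \left(-1 - 4\right) = 210 \left(-5\right) = -1050$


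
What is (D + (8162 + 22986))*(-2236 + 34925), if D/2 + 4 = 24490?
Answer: 2619042680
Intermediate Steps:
D = 48972 (D = -8 + 2*24490 = -8 + 48980 = 48972)
(D + (8162 + 22986))*(-2236 + 34925) = (48972 + (8162 + 22986))*(-2236 + 34925) = (48972 + 31148)*32689 = 80120*32689 = 2619042680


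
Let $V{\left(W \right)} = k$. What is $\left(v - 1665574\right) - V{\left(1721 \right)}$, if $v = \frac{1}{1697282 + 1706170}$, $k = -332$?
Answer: $- \frac{5667571215383}{3403452} \approx -1.6652 \cdot 10^{6}$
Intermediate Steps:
$v = \frac{1}{3403452} \approx 2.9382 \cdot 10^{-7}$
$V{\left(W \right)} = -332$
$\left(v - 1665574\right) - V{\left(1721 \right)} = \left(\frac{1}{3403452} - 1665574\right) - -332 = - \frac{5668701161447}{3403452} + 332 = - \frac{5667571215383}{3403452}$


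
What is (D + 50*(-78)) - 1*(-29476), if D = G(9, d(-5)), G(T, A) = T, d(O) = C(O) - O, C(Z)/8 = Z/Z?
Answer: 25585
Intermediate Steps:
C(Z) = 8 (C(Z) = 8*(Z/Z) = 8*1 = 8)
d(O) = 8 - O
D = 9
(D + 50*(-78)) - 1*(-29476) = (9 + 50*(-78)) - 1*(-29476) = (9 - 3900) + 29476 = -3891 + 29476 = 25585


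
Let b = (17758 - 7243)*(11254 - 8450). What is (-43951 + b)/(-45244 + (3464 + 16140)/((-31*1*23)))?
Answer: -20990797717/32278576 ≈ -650.30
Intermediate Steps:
b = 29484060 (b = 10515*2804 = 29484060)
(-43951 + b)/(-45244 + (3464 + 16140)/((-31*1*23))) = (-43951 + 29484060)/(-45244 + (3464 + 16140)/((-31*1*23))) = 29440109/(-45244 + 19604/((-31*23))) = 29440109/(-45244 + 19604/(-713)) = 29440109/(-45244 + 19604*(-1/713)) = 29440109/(-45244 - 19604/713) = 29440109/(-32278576/713) = 29440109*(-713/32278576) = -20990797717/32278576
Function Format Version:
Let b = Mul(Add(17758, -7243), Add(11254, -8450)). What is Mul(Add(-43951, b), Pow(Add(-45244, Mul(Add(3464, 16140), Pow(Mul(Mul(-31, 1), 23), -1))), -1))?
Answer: Rational(-20990797717, 32278576) ≈ -650.30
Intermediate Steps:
b = 29484060 (b = Mul(10515, 2804) = 29484060)
Mul(Add(-43951, b), Pow(Add(-45244, Mul(Add(3464, 16140), Pow(Mul(Mul(-31, 1), 23), -1))), -1)) = Mul(Add(-43951, 29484060), Pow(Add(-45244, Mul(Add(3464, 16140), Pow(Mul(Mul(-31, 1), 23), -1))), -1)) = Mul(29440109, Pow(Add(-45244, Mul(19604, Pow(Mul(-31, 23), -1))), -1)) = Mul(29440109, Pow(Add(-45244, Mul(19604, Pow(-713, -1))), -1)) = Mul(29440109, Pow(Add(-45244, Mul(19604, Rational(-1, 713))), -1)) = Mul(29440109, Pow(Add(-45244, Rational(-19604, 713)), -1)) = Mul(29440109, Pow(Rational(-32278576, 713), -1)) = Mul(29440109, Rational(-713, 32278576)) = Rational(-20990797717, 32278576)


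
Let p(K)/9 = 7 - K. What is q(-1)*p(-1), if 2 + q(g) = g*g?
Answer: -72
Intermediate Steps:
p(K) = 63 - 9*K (p(K) = 9*(7 - K) = 63 - 9*K)
q(g) = -2 + g² (q(g) = -2 + g*g = -2 + g²)
q(-1)*p(-1) = (-2 + (-1)²)*(63 - 9*(-1)) = (-2 + 1)*(63 + 9) = -1*72 = -72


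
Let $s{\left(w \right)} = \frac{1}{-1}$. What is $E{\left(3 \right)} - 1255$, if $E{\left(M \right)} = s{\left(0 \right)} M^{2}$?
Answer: $-1264$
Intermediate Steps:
$s{\left(w \right)} = -1$
$E{\left(M \right)} = - M^{2}$
$E{\left(3 \right)} - 1255 = - 3^{2} - 1255 = \left(-1\right) 9 - 1255 = -9 - 1255 = -1264$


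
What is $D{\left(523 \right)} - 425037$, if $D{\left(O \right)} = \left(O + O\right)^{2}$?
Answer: $669079$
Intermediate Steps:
$D{\left(O \right)} = 4 O^{2}$ ($D{\left(O \right)} = \left(2 O\right)^{2} = 4 O^{2}$)
$D{\left(523 \right)} - 425037 = 4 \cdot 523^{2} - 425037 = 4 \cdot 273529 - 425037 = 1094116 - 425037 = 669079$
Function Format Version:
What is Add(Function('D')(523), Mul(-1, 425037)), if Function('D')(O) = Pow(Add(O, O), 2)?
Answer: 669079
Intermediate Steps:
Function('D')(O) = Mul(4, Pow(O, 2)) (Function('D')(O) = Pow(Mul(2, O), 2) = Mul(4, Pow(O, 2)))
Add(Function('D')(523), Mul(-1, 425037)) = Add(Mul(4, Pow(523, 2)), Mul(-1, 425037)) = Add(Mul(4, 273529), -425037) = Add(1094116, -425037) = 669079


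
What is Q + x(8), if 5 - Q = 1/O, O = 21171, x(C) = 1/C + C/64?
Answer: 444587/84684 ≈ 5.2500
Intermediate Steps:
x(C) = 1/C + C/64 (x(C) = 1/C + C*(1/64) = 1/C + C/64)
Q = 105854/21171 (Q = 5 - 1/21171 = 105854/21171 ≈ 5.0000)
Q + x(8) = 105854/21171 + (1/8 + (1/64)*8) = 105854/21171 + (⅛ + ⅛) = 105854/21171 + ¼ = 444587/84684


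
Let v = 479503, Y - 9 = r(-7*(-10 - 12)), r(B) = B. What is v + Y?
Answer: 479666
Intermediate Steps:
Y = 163 (Y = 9 - 7*(-10 - 12) = 9 - 7*(-22) = 9 + 154 = 163)
v + Y = 479503 + 163 = 479666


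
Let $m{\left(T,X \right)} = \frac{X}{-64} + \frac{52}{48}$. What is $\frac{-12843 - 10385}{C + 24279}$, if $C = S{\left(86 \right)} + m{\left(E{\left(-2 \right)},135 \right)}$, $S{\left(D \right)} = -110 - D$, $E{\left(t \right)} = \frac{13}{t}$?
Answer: $- \frac{4459776}{4623739} \approx -0.96454$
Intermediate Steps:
$m{\left(T,X \right)} = \frac{13}{12} - \frac{X}{64}$ ($m{\left(T,X \right)} = X \left(- \frac{1}{64}\right) + 52 \cdot \frac{1}{48} = - \frac{X}{64} + \frac{13}{12} = \frac{13}{12} - \frac{X}{64}$)
$C = - \frac{37829}{192}$ ($C = \left(-110 - 86\right) + \left(\frac{13}{12} - \frac{135}{64}\right) = -196 - \frac{197}{192} = - \frac{37829}{192} \approx -197.03$)
$\frac{-12843 - 10385}{C + 24279} = \frac{-12843 - 10385}{- \frac{37829}{192} + 24279} = - \frac{23228}{\frac{4623739}{192}} = \left(-23228\right) \frac{192}{4623739} = - \frac{4459776}{4623739}$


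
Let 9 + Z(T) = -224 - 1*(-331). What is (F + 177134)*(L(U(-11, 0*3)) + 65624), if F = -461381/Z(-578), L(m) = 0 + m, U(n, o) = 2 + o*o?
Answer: 554465903563/49 ≈ 1.1316e+10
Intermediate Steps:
U(n, o) = 2 + o²
Z(T) = 98 (Z(T) = -9 + (-224 - 1*(-331)) = -9 + (-224 + 331) = -9 + 107 = 98)
L(m) = m
F = -461381/98 ≈ -4708.0
(F + 177134)*(L(U(-11, 0*3)) + 65624) = (-461381/98 + 177134)*((2 + (0*3)²) + 65624) = 16897751*((2 + 0²) + 65624)/98 = 16897751*((2 + 0) + 65624)/98 = 16897751*(2 + 65624)/98 = (16897751/98)*65626 = 554465903563/49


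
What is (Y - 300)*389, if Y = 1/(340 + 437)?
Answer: -90675511/777 ≈ -1.1670e+5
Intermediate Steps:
Y = 1/777 ≈ 0.0012870
(Y - 300)*389 = (1/777 - 300)*389 = -233099/777*389 = -90675511/777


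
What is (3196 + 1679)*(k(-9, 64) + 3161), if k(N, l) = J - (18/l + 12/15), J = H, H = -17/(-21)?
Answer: 3451515275/224 ≈ 1.5409e+7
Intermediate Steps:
H = 17/21 (H = -17*(-1/21) = 17/21 ≈ 0.80952)
J = 17/21 ≈ 0.80952
k(N, l) = 1/105 - 18/l (k(N, l) = 17/21 - (18/l + 12/15) = 17/21 - (18/l + 12*(1/15)) = 17/21 - (18/l + 4/5) = 17/21 - (4/5 + 18/l) = 17/21 + (-4/5 - 18/l) = 1/105 - 18/l)
(3196 + 1679)*(k(-9, 64) + 3161) = (3196 + 1679)*((1/105)*(-1890 + 64)/64 + 3161) = 4875*((1/105)*(1/64)*(-1826) + 3161) = 4875*(-913/3360 + 3161) = 4875*(10620047/3360) = 3451515275/224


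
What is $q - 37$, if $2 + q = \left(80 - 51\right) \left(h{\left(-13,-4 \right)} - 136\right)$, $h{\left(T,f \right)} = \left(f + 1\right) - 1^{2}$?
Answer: $-4099$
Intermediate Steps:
$h{\left(T,f \right)} = f$ ($h{\left(T,f \right)} = \left(1 + f\right) - 1 = f$)
$q = -4062$ ($q = -2 + \left(80 - 51\right) \left(-4 - 136\right) = -2 + 29 \left(-140\right) = -2 - 4060 = -4062$)
$q - 37 = -4062 - 37 = -4099$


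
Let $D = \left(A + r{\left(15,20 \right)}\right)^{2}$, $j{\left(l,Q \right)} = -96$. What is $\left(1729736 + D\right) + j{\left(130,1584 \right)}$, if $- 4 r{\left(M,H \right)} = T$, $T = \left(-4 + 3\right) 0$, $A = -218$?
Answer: $1777164$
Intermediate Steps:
$T = 0$ ($T = \left(-1\right) 0 = 0$)
$r{\left(M,H \right)} = 0$ ($r{\left(M,H \right)} = \left(- \frac{1}{4}\right) 0 = 0$)
$D = 47524$ ($D = \left(-218 + 0\right)^{2} = \left(-218\right)^{2} = 47524$)
$\left(1729736 + D\right) + j{\left(130,1584 \right)} = \left(1729736 + 47524\right) - 96 = 1777260 - 96 = 1777164$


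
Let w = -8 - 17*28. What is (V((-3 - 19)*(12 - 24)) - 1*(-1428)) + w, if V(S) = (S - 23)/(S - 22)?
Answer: 228689/242 ≈ 945.00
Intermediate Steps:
V(S) = (-23 + S)/(-22 + S)
w = -484 (w = -8 - 476 = -484)
(V((-3 - 19)*(12 - 24)) - 1*(-1428)) + w = ((-23 + (-3 - 19)*(12 - 24))/(-22 + (-3 - 19)*(12 - 24)) - 1*(-1428)) - 484 = ((-23 - 22*(-12))/(-22 - 22*(-12)) + 1428) - 484 = ((-23 + 264)/(-22 + 264) + 1428) - 484 = (241/242 + 1428) - 484 = 345817/242 - 484 = 228689/242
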